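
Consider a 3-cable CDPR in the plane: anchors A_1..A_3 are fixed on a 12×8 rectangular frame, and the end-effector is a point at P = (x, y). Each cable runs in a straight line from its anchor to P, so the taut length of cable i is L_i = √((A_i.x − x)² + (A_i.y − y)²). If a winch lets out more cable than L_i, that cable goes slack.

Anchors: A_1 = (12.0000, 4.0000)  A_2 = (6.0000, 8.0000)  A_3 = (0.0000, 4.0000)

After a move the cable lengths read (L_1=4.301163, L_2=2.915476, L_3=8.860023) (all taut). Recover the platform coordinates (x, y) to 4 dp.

(8.5000, 6.5000)

each cable: (A_i−P)·(A_i−P) = L_i²; let q_i = ‖A_i‖²−L_i²
q_1 = 144.0000+16.0000−18.5000 = 141.5000
row 1: 12.0000x − 8.0000y = 50.0000  (q_2=91.5000)
row 2: 24.0000x + 0.0000y = 204.0000  (q_3=-62.5000)
Cramer on rows 1–2 → x = 8.5000, y = 6.5000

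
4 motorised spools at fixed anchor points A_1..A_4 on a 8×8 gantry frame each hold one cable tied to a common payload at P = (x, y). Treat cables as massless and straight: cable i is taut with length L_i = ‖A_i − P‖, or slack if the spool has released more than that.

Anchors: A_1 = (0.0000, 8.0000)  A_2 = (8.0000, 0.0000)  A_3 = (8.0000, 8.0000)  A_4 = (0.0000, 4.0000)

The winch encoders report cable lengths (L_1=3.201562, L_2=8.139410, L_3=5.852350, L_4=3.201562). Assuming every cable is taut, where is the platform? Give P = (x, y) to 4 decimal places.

expand ‖A_i−P‖²=L_i² and subtract eq 1 (q_i ≔ ‖A_i‖²−L_i²)
q_1 = 0.0000+64.0000−10.2500 = 53.7500
eq1−eq2 → [-16.0000  16.0000]·P = 56.0000
eq1−eq3 → [-16.0000  0.0000]·P = -40.0000
eq1−eq4 → [0.0000  8.0000]·P = 48.0000
2×2 solve → P = (2.5000, 6.0000)
check cable 4: ‖A_4−P‖² = 10.2500 ≈ L_4² = 10.2500 ✓

(2.5000, 6.0000)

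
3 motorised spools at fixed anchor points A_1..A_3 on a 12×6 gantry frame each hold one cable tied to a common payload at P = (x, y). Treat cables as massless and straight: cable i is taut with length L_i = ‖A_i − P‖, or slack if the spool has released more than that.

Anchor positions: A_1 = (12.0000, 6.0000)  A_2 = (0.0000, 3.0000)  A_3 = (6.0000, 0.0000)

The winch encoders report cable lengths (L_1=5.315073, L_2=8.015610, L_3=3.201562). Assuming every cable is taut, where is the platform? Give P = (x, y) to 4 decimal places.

each cable: (A_i−P)·(A_i−P) = L_i²; let c_i = ‖A_i‖²−L_i²
c_1 = 144.0000+36.0000−28.2500 = 151.7500
row 1: 24.0000x + 6.0000y = 207.0000  (c_2=-55.2500)
row 2: 12.0000x + 12.0000y = 126.0000  (c_3=25.7500)
Cramer on rows 1–2 → x = 8.0000, y = 2.5000

(8.0000, 2.5000)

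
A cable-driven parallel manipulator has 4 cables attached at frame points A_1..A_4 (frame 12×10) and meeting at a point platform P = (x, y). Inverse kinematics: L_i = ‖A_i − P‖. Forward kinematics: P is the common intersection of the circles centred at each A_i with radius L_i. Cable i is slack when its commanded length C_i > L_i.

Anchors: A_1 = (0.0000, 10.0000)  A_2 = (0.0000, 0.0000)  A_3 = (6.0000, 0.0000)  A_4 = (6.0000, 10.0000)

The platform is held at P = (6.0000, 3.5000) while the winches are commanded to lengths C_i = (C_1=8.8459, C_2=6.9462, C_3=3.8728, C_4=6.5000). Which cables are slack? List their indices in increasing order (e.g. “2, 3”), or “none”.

3

cable 1: √((-6.0000)²+(6.5000)²)=8.8459, C_1=8.8459: taut
cable 2: √((-6.0000)²+(-3.5000)²)=6.9462, C_2=6.9462: taut
cable 3: √((0.0000)²+(-3.5000)²)=3.5000, C_3=3.8728: slack
cable 4: √((0.0000)²+(6.5000)²)=6.5000, C_4=6.5000: taut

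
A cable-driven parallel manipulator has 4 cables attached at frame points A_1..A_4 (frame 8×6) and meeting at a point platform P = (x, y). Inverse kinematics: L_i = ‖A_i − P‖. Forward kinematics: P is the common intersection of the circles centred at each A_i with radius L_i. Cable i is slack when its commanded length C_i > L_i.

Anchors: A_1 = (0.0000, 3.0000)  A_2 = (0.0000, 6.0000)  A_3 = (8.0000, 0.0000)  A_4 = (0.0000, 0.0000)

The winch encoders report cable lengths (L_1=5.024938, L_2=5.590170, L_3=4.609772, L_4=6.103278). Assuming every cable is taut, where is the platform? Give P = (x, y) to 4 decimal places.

expand ‖A_i−P‖²=L_i² and subtract eq 1 (c_i ≔ ‖A_i‖²−L_i²)
c_1 = 0.0000+9.0000−25.2500 = -16.2500
eq1−eq2 → [0.0000  -6.0000]·P = -21.0000
eq1−eq3 → [-16.0000  6.0000]·P = -59.0000
eq1−eq4 → [0.0000  6.0000]·P = 21.0000
2×2 solve → P = (5.0000, 3.5000)
check cable 4: ‖A_4−P‖² = 37.2500 ≈ L_4² = 37.2500 ✓

(5.0000, 3.5000)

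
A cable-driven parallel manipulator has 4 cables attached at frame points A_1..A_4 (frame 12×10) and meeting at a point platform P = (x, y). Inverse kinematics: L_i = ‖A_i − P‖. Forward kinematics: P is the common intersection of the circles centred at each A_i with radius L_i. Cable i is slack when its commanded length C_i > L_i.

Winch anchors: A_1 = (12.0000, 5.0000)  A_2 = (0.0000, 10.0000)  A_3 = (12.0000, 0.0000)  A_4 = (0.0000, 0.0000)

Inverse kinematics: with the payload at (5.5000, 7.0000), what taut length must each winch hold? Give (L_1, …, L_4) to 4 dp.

L_1 = √((12.0000−5.5000)² + (5.0000−7.0000)²) = 6.8007
L_2 = √((0.0000−5.5000)² + (10.0000−7.0000)²) = 6.2650
L_3 = √((12.0000−5.5000)² + (0.0000−7.0000)²) = 9.5525
L_4 = √((0.0000−5.5000)² + (0.0000−7.0000)²) = 8.9022

(6.8007, 6.2650, 9.5525, 8.9022)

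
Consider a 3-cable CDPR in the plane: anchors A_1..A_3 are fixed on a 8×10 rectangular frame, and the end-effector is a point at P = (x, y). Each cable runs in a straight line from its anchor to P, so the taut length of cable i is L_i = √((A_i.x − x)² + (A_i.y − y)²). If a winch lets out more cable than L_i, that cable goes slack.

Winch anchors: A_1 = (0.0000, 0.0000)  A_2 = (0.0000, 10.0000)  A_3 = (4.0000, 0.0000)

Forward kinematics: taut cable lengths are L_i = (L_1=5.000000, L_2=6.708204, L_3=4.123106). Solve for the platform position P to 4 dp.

(3.0000, 4.0000)

expand ‖A_i−P‖²=L_i² and subtract eq 1 (k_i ≔ ‖A_i‖²−L_i²)
k_1 = 0.0000+0.0000−25.0000 = -25.0000
eq1−eq2 → [0.0000  -20.0000]·P = -80.0000
eq1−eq3 → [-8.0000  0.0000]·P = -24.0000
2×2 solve → P = (3.0000, 4.0000)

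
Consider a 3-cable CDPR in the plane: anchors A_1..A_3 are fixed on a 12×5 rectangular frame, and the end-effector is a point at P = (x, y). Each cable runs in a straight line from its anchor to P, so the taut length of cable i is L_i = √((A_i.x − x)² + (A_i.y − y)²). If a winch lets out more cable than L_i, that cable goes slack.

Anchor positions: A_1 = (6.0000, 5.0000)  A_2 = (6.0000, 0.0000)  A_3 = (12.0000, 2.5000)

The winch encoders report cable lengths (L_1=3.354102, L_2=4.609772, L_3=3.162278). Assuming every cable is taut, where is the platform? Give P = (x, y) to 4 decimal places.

circle eqns → linear via eq_j − eq_1; set k_j = A_j·A_j − L_j²
k_1 = 36.0000+25.0000−11.2500 = 49.7500
0.0000·x + 10.0000·y = k_1−k_2 = 35.0000
-12.0000·x + 5.0000·y = k_1−k_3 = -90.5000
solve first two rows → x=9.0000, y=3.5000

(9.0000, 3.5000)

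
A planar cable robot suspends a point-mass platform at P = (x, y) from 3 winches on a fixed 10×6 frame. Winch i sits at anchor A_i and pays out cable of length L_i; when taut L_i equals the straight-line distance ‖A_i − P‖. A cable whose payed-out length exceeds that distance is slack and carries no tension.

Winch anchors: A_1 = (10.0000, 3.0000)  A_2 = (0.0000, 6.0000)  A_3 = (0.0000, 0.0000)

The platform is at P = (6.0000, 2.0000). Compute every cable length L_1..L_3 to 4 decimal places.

(4.1231, 7.2111, 6.3246)

L_1: Δ = A_1−P = (4.0000, 1.0000) → ‖Δ‖ = √17.0000 = 4.1231
L_2: Δ = A_2−P = (-6.0000, 4.0000) → ‖Δ‖ = √52.0000 = 7.2111
L_3: Δ = A_3−P = (-6.0000, -2.0000) → ‖Δ‖ = √40.0000 = 6.3246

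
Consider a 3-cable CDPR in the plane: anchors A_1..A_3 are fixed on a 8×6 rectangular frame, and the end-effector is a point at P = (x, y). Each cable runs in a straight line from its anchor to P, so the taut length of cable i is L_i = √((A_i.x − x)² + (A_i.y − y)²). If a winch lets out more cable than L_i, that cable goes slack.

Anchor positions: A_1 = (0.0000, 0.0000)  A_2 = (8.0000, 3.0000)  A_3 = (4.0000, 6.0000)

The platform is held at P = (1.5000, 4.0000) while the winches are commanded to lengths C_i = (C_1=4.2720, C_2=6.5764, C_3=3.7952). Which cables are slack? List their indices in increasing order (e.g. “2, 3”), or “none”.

3

cable 1: √((-1.5000)²+(-4.0000)²)=4.2720, C_1=4.2720: taut
cable 2: √((6.5000)²+(-1.0000)²)=6.5765, C_2=6.5764: taut
cable 3: √((2.5000)²+(2.0000)²)=3.2016, C_3=3.7952: slack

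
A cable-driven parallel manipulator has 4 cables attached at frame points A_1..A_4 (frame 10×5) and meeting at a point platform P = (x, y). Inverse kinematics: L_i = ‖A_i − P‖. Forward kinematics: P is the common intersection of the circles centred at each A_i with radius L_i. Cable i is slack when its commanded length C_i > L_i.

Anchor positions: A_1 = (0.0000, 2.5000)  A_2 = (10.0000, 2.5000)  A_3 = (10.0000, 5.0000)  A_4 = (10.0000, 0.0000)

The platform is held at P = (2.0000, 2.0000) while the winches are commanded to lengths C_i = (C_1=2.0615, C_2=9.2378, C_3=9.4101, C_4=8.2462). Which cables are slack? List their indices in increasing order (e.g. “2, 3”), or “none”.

i=1: geometric 2.0616 vs commanded 2.0615 ⇒ taut
i=2: geometric 8.0156 vs commanded 9.2378 ⇒ slack
i=3: geometric 8.5440 vs commanded 9.4101 ⇒ slack
i=4: geometric 8.2462 vs commanded 8.2462 ⇒ taut

2, 3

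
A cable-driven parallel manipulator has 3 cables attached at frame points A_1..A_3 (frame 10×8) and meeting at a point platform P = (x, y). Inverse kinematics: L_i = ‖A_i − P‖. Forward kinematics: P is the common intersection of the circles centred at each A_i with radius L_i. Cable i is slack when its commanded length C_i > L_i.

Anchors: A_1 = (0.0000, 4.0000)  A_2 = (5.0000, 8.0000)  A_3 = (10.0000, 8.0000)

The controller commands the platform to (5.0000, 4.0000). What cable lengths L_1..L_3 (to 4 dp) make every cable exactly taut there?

(5.0000, 4.0000, 6.4031)

L_1 = √((0.0000−5.0000)² + (4.0000−4.0000)²) = 5.0000
L_2 = √((5.0000−5.0000)² + (8.0000−4.0000)²) = 4.0000
L_3 = √((10.0000−5.0000)² + (8.0000−4.0000)²) = 6.4031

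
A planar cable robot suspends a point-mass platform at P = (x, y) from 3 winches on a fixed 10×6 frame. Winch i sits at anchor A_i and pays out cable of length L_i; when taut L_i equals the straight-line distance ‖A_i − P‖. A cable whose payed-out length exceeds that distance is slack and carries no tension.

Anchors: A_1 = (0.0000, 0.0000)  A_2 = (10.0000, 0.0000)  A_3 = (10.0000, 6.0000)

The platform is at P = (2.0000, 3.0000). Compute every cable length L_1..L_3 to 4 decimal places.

cable 1: Δx=-2.0000, Δy=-3.0000; L_1 = √(Δx²+Δy²) = 3.6056
cable 2: Δx=8.0000, Δy=-3.0000; L_2 = √(Δx²+Δy²) = 8.5440
cable 3: Δx=8.0000, Δy=3.0000; L_3 = √(Δx²+Δy²) = 8.5440

(3.6056, 8.5440, 8.5440)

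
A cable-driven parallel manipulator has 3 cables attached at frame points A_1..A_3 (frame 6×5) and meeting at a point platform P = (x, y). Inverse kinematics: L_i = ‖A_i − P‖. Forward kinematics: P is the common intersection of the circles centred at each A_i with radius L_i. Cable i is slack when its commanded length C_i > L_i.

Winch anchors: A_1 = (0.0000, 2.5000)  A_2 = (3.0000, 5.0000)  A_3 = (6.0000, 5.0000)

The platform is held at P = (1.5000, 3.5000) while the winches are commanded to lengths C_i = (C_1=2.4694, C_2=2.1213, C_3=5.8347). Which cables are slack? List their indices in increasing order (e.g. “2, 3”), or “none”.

cable 1: √((-1.5000)²+(-1.0000)²)=1.8028, C_1=2.4694: slack
cable 2: √((1.5000)²+(1.5000)²)=2.1213, C_2=2.1213: taut
cable 3: √((4.5000)²+(1.5000)²)=4.7434, C_3=5.8347: slack

1, 3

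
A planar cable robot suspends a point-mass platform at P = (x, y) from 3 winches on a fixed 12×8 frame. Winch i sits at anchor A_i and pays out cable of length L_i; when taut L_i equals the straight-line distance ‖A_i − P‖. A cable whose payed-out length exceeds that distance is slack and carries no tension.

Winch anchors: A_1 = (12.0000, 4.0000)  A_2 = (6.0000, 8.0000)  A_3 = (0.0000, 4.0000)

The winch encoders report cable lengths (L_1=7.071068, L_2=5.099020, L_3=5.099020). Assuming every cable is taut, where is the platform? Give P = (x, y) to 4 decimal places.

(5.0000, 3.0000)

expand ‖A_i−P‖²=L_i² and subtract eq 1 (c_i ≔ ‖A_i‖²−L_i²)
c_1 = 144.0000+16.0000−50.0000 = 110.0000
eq1−eq2 → [12.0000  -8.0000]·P = 36.0000
eq1−eq3 → [24.0000  0.0000]·P = 120.0000
2×2 solve → P = (5.0000, 3.0000)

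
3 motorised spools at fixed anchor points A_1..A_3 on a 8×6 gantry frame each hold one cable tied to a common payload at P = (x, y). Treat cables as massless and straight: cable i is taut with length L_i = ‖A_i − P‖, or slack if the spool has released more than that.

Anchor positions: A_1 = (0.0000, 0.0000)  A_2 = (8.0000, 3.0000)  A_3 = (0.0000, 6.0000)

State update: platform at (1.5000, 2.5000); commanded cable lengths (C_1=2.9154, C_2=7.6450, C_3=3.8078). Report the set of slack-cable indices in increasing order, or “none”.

cable 1: L_1 = ‖A_1−P‖ = 2.9155;  C_1 = 2.9154 → taut
cable 2: L_2 = ‖A_2−P‖ = 6.5192;  C_2 = 7.6450 → slack
cable 3: L_3 = ‖A_3−P‖ = 3.8079;  C_3 = 3.8078 → taut

2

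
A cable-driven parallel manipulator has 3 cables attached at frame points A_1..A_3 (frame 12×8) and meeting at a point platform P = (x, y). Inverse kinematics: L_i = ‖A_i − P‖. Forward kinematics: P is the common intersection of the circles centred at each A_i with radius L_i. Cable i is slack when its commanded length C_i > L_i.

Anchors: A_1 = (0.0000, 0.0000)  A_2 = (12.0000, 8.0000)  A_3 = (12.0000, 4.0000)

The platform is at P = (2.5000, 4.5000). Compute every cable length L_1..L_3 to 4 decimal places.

cable 1: Δx=-2.5000, Δy=-4.5000; L_1 = √(Δx²+Δy²) = 5.1478
cable 2: Δx=9.5000, Δy=3.5000; L_2 = √(Δx²+Δy²) = 10.1242
cable 3: Δx=9.5000, Δy=-0.5000; L_3 = √(Δx²+Δy²) = 9.5131

(5.1478, 10.1242, 9.5131)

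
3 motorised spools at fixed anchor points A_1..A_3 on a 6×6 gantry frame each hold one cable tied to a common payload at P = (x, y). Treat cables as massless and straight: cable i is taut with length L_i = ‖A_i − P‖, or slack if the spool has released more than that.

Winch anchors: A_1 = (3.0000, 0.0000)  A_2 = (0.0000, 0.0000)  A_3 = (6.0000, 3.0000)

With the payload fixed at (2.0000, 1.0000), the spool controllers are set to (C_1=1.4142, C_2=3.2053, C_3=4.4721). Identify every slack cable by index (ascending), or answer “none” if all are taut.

cable 1: L_1 = ‖A_1−P‖ = 1.4142;  C_1 = 1.4142 → taut
cable 2: L_2 = ‖A_2−P‖ = 2.2361;  C_2 = 3.2053 → slack
cable 3: L_3 = ‖A_3−P‖ = 4.4721;  C_3 = 4.4721 → taut

2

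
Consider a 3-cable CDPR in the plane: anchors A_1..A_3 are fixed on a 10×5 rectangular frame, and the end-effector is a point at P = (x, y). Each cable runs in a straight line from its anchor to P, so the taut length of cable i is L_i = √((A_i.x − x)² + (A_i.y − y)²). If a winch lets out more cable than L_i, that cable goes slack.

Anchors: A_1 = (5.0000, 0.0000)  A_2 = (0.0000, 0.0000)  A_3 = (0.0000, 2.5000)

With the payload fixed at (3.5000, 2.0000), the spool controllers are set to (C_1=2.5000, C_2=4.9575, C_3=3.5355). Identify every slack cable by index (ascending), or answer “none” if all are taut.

cable 1: L_1 = ‖A_1−P‖ = 2.5000;  C_1 = 2.5000 → taut
cable 2: L_2 = ‖A_2−P‖ = 4.0311;  C_2 = 4.9575 → slack
cable 3: L_3 = ‖A_3−P‖ = 3.5355;  C_3 = 3.5355 → taut

2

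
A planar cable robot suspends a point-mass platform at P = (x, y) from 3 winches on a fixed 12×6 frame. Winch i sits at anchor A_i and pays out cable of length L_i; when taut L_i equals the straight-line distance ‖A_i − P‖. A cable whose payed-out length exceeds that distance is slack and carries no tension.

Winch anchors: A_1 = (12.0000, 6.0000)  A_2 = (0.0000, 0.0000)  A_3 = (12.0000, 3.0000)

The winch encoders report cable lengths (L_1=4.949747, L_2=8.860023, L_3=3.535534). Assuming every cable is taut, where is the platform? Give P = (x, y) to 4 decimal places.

(8.5000, 2.5000)

each cable: (A_i−P)·(A_i−P) = L_i²; let c_i = ‖A_i‖²−L_i²
c_1 = 144.0000+36.0000−24.5000 = 155.5000
row 1: 24.0000x + 12.0000y = 234.0000  (c_2=-78.5000)
row 2: 0.0000x + 6.0000y = 15.0000  (c_3=140.5000)
Cramer on rows 1–2 → x = 8.5000, y = 2.5000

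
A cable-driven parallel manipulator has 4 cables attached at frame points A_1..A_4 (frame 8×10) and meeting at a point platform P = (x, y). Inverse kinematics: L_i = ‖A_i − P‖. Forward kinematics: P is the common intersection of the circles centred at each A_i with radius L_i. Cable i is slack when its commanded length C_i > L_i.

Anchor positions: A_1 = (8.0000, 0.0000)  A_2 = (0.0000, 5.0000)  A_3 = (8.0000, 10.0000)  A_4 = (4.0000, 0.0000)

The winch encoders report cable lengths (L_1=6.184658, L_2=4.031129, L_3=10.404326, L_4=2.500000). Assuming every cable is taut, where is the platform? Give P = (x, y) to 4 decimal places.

circle eqns → linear via eq_j − eq_1; set k_j = A_j·A_j − L_j²
k_1 = 64.0000+0.0000−38.2500 = 25.7500
16.0000·x − 10.0000·y = k_1−k_2 = 17.0000
0.0000·x − 20.0000·y = k_1−k_3 = -30.0000
8.0000·x + 0.0000·y = k_1−k_4 = 16.0000
solve first two rows → x=2.0000, y=1.5000
check cable 4: ‖A_4−P‖² = 6.2500 ≈ L_4² = 6.2500 ✓

(2.0000, 1.5000)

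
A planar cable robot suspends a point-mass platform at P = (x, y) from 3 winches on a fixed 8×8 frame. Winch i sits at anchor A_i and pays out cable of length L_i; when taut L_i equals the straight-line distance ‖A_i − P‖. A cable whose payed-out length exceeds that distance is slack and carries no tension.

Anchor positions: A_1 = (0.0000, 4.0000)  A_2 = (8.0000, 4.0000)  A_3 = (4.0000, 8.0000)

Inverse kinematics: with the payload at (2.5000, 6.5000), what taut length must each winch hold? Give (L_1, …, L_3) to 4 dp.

L_1: Δ = A_1−P = (-2.5000, -2.5000) → ‖Δ‖ = √12.5000 = 3.5355
L_2: Δ = A_2−P = (5.5000, -2.5000) → ‖Δ‖ = √36.5000 = 6.0415
L_3: Δ = A_3−P = (1.5000, 1.5000) → ‖Δ‖ = √4.5000 = 2.1213

(3.5355, 6.0415, 2.1213)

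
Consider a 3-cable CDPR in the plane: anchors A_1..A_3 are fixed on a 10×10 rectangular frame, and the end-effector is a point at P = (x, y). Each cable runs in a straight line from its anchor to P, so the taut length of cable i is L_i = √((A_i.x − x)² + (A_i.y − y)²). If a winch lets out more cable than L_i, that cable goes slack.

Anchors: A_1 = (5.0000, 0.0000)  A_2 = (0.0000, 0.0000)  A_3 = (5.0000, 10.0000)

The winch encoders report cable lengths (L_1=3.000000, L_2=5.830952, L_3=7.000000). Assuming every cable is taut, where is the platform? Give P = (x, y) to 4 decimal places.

expand ‖A_i−P‖²=L_i² and subtract eq 1 (c_i ≔ ‖A_i‖²−L_i²)
c_1 = 25.0000+0.0000−9.0000 = 16.0000
eq1−eq2 → [10.0000  0.0000]·P = 50.0000
eq1−eq3 → [0.0000  -20.0000]·P = -60.0000
2×2 solve → P = (5.0000, 3.0000)

(5.0000, 3.0000)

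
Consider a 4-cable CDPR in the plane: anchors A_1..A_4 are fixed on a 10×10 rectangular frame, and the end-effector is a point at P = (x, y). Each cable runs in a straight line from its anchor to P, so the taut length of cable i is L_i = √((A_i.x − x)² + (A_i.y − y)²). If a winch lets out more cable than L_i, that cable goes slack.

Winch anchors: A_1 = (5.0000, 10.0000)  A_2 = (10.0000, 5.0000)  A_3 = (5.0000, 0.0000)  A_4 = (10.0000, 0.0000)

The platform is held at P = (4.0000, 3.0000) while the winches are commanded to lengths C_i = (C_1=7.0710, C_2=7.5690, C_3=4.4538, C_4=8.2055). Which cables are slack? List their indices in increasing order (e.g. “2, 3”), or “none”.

cable 1: √((1.0000)²+(7.0000)²)=7.0711, C_1=7.0710: taut
cable 2: √((6.0000)²+(2.0000)²)=6.3246, C_2=7.5690: slack
cable 3: √((1.0000)²+(-3.0000)²)=3.1623, C_3=4.4538: slack
cable 4: √((6.0000)²+(-3.0000)²)=6.7082, C_4=8.2055: slack

2, 3, 4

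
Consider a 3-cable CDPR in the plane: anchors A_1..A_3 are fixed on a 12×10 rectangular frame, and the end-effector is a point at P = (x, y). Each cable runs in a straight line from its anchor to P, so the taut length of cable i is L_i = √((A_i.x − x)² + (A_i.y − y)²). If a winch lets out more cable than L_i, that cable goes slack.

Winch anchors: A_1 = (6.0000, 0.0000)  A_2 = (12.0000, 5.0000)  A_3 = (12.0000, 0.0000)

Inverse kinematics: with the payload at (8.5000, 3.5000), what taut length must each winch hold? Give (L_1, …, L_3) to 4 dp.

L_1: Δ = A_1−P = (-2.5000, -3.5000) → ‖Δ‖ = √18.5000 = 4.3012
L_2: Δ = A_2−P = (3.5000, 1.5000) → ‖Δ‖ = √14.5000 = 3.8079
L_3: Δ = A_3−P = (3.5000, -3.5000) → ‖Δ‖ = √24.5000 = 4.9497

(4.3012, 3.8079, 4.9497)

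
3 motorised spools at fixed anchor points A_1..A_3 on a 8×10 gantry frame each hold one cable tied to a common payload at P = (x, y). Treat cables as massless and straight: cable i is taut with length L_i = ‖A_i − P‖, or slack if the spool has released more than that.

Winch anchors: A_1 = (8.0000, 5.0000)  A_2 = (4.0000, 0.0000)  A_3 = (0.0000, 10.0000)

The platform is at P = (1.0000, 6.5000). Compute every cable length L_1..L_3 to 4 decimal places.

cable 1: Δx=7.0000, Δy=-1.5000; L_1 = √(Δx²+Δy²) = 7.1589
cable 2: Δx=3.0000, Δy=-6.5000; L_2 = √(Δx²+Δy²) = 7.1589
cable 3: Δx=-1.0000, Δy=3.5000; L_3 = √(Δx²+Δy²) = 3.6401

(7.1589, 7.1589, 3.6401)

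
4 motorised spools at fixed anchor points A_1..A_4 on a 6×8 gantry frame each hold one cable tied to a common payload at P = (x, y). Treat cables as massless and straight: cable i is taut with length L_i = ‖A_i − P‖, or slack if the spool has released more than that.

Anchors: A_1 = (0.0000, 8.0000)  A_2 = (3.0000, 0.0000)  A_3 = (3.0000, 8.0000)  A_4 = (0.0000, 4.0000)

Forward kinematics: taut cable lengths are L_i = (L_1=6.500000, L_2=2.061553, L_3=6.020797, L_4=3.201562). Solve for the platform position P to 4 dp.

expand ‖A_i−P‖²=L_i² and subtract eq 1 (q_i ≔ ‖A_i‖²−L_i²)
q_1 = 0.0000+64.0000−42.2500 = 21.7500
eq1−eq2 → [-6.0000  16.0000]·P = 17.0000
eq1−eq3 → [-6.0000  0.0000]·P = -15.0000
eq1−eq4 → [0.0000  8.0000]·P = 16.0000
2×2 solve → P = (2.5000, 2.0000)
check cable 4: ‖A_4−P‖² = 10.2500 ≈ L_4² = 10.2500 ✓

(2.5000, 2.0000)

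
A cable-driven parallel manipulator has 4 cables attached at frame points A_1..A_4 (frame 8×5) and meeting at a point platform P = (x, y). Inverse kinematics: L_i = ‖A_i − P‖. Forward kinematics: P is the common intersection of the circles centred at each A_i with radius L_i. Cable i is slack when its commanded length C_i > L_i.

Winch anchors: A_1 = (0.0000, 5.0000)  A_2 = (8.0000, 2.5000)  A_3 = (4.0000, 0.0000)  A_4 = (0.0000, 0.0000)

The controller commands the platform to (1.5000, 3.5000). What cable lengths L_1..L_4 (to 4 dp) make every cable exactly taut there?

(2.1213, 6.5765, 4.3012, 3.8079)

L_1: Δ = A_1−P = (-1.5000, 1.5000) → ‖Δ‖ = √4.5000 = 2.1213
L_2: Δ = A_2−P = (6.5000, -1.0000) → ‖Δ‖ = √43.2500 = 6.5765
L_3: Δ = A_3−P = (2.5000, -3.5000) → ‖Δ‖ = √18.5000 = 4.3012
L_4: Δ = A_4−P = (-1.5000, -3.5000) → ‖Δ‖ = √14.5000 = 3.8079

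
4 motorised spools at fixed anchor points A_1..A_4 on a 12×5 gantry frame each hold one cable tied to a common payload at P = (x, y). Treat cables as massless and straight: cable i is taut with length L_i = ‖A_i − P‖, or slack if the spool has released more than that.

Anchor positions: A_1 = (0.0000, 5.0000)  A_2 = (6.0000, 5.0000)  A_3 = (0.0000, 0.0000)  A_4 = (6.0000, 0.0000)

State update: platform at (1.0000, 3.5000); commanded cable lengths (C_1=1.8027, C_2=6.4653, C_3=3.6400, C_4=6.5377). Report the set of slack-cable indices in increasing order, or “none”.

2, 4

i=1: geometric 1.8028 vs commanded 1.8027 ⇒ taut
i=2: geometric 5.2202 vs commanded 6.4653 ⇒ slack
i=3: geometric 3.6401 vs commanded 3.6400 ⇒ taut
i=4: geometric 6.1033 vs commanded 6.5377 ⇒ slack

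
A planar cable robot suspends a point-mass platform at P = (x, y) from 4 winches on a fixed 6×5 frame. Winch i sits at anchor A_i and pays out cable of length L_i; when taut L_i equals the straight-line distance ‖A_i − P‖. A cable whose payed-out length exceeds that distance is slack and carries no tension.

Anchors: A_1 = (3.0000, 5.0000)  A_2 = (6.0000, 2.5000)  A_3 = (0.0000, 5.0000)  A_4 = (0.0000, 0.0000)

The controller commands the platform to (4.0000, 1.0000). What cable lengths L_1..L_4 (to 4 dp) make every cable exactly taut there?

L_1: Δ = A_1−P = (-1.0000, 4.0000) → ‖Δ‖ = √17.0000 = 4.1231
L_2: Δ = A_2−P = (2.0000, 1.5000) → ‖Δ‖ = √6.2500 = 2.5000
L_3: Δ = A_3−P = (-4.0000, 4.0000) → ‖Δ‖ = √32.0000 = 5.6569
L_4: Δ = A_4−P = (-4.0000, -1.0000) → ‖Δ‖ = √17.0000 = 4.1231

(4.1231, 2.5000, 5.6569, 4.1231)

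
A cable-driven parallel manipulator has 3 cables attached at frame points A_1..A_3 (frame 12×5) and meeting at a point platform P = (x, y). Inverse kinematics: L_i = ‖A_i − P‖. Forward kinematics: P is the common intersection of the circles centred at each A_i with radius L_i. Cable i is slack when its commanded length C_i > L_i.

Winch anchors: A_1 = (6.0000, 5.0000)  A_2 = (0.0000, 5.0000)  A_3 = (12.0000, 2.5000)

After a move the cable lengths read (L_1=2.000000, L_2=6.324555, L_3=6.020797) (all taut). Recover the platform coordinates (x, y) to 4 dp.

(6.0000, 3.0000)

expand ‖A_i−P‖²=L_i² and subtract eq 1 (k_i ≔ ‖A_i‖²−L_i²)
k_1 = 36.0000+25.0000−4.0000 = 57.0000
eq1−eq2 → [12.0000  0.0000]·P = 72.0000
eq1−eq3 → [-12.0000  5.0000]·P = -57.0000
2×2 solve → P = (6.0000, 3.0000)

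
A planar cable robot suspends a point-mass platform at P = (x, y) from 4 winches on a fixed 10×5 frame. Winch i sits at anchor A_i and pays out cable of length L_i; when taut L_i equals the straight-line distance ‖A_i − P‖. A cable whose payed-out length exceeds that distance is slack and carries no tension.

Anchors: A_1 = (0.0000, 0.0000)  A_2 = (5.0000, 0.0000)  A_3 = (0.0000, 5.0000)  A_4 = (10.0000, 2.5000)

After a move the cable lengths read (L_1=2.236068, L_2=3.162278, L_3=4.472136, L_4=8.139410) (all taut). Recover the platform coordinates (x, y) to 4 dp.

circle eqns → linear via eq_j − eq_1; set c_j = A_j·A_j − L_j²
c_1 = 0.0000+0.0000−5.0000 = -5.0000
-10.0000·x + 0.0000·y = c_1−c_2 = -20.0000
0.0000·x − 10.0000·y = c_1−c_3 = -10.0000
-20.0000·x − 5.0000·y = c_1−c_4 = -45.0000
solve first two rows → x=2.0000, y=1.0000
check cable 4: ‖A_4−P‖² = 66.2500 ≈ L_4² = 66.2500 ✓

(2.0000, 1.0000)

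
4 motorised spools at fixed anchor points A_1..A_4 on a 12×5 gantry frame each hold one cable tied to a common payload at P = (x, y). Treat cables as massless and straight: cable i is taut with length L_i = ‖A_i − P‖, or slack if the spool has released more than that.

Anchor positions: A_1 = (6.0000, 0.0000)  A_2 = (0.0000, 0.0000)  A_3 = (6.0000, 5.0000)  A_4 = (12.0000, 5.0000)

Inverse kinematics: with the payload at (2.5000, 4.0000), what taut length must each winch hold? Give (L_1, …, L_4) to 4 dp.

cable 1: Δx=3.5000, Δy=-4.0000; L_1 = √(Δx²+Δy²) = 5.3151
cable 2: Δx=-2.5000, Δy=-4.0000; L_2 = √(Δx²+Δy²) = 4.7170
cable 3: Δx=3.5000, Δy=1.0000; L_3 = √(Δx²+Δy²) = 3.6401
cable 4: Δx=9.5000, Δy=1.0000; L_4 = √(Δx²+Δy²) = 9.5525

(5.3151, 4.7170, 3.6401, 9.5525)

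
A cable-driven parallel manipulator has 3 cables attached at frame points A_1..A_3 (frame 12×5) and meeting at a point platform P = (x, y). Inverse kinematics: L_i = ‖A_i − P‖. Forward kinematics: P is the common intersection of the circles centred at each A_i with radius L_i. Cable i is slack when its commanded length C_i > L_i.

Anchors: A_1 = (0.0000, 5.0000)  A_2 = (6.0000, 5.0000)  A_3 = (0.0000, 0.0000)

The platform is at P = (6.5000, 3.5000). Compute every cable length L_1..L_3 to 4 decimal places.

cable 1: Δx=-6.5000, Δy=1.5000; L_1 = √(Δx²+Δy²) = 6.6708
cable 2: Δx=-0.5000, Δy=1.5000; L_2 = √(Δx²+Δy²) = 1.5811
cable 3: Δx=-6.5000, Δy=-3.5000; L_3 = √(Δx²+Δy²) = 7.3824

(6.6708, 1.5811, 7.3824)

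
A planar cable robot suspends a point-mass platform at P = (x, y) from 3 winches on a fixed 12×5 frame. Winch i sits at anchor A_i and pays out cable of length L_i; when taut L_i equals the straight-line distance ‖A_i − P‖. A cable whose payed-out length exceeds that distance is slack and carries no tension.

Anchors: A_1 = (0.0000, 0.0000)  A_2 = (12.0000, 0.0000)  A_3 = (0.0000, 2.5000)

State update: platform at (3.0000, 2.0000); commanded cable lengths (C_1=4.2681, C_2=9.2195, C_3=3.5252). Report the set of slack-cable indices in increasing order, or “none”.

1, 3

cable 1: √((-3.0000)²+(-2.0000)²)=3.6056, C_1=4.2681: slack
cable 2: √((9.0000)²+(-2.0000)²)=9.2195, C_2=9.2195: taut
cable 3: √((-3.0000)²+(0.5000)²)=3.0414, C_3=3.5252: slack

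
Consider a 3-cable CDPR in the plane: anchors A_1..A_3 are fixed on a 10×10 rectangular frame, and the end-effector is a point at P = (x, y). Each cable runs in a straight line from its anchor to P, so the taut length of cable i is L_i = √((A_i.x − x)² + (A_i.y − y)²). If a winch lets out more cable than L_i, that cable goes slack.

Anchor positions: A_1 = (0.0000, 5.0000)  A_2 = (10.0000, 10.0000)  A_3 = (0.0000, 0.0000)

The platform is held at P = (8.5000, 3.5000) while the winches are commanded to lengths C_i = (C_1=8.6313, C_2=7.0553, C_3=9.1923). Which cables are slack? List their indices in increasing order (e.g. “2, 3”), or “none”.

cable 1: L_1 = ‖A_1−P‖ = 8.6313;  C_1 = 8.6313 → taut
cable 2: L_2 = ‖A_2−P‖ = 6.6708;  C_2 = 7.0553 → slack
cable 3: L_3 = ‖A_3−P‖ = 9.1924;  C_3 = 9.1923 → taut

2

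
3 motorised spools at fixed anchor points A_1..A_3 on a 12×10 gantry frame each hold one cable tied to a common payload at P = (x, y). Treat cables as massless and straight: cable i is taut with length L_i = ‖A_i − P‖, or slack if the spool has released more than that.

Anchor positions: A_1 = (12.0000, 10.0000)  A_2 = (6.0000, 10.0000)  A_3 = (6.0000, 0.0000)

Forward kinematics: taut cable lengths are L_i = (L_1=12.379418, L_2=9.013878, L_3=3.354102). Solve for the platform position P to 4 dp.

(3.0000, 1.5000)

expand ‖A_i−P‖²=L_i² and subtract eq 1 (q_i ≔ ‖A_i‖²−L_i²)
q_1 = 144.0000+100.0000−153.2500 = 90.7500
eq1−eq2 → [12.0000  0.0000]·P = 36.0000
eq1−eq3 → [12.0000  20.0000]·P = 66.0000
2×2 solve → P = (3.0000, 1.5000)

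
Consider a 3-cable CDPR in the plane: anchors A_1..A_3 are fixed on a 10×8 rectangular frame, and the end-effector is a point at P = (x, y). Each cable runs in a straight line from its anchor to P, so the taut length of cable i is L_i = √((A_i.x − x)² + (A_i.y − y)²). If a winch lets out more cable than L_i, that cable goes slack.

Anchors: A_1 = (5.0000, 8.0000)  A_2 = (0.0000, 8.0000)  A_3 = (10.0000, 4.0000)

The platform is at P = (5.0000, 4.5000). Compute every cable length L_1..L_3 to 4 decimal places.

(3.5000, 6.1033, 5.0249)

L_1 = √((5.0000−5.0000)² + (8.0000−4.5000)²) = 3.5000
L_2 = √((0.0000−5.0000)² + (8.0000−4.5000)²) = 6.1033
L_3 = √((10.0000−5.0000)² + (4.0000−4.5000)²) = 5.0249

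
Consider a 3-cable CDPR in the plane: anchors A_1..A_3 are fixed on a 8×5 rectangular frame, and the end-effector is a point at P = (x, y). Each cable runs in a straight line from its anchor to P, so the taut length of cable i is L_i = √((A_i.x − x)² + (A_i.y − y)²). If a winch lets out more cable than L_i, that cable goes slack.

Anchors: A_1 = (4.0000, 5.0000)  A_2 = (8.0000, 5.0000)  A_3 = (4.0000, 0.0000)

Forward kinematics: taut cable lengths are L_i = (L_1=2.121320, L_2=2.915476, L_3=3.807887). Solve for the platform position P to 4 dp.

circle eqns → linear via eq_j − eq_1; set q_j = A_j·A_j − L_j²
q_1 = 16.0000+25.0000−4.5000 = 36.5000
-8.0000·x + 0.0000·y = q_1−q_2 = -44.0000
0.0000·x + 10.0000·y = q_1−q_3 = 35.0000
solve first two rows → x=5.5000, y=3.5000

(5.5000, 3.5000)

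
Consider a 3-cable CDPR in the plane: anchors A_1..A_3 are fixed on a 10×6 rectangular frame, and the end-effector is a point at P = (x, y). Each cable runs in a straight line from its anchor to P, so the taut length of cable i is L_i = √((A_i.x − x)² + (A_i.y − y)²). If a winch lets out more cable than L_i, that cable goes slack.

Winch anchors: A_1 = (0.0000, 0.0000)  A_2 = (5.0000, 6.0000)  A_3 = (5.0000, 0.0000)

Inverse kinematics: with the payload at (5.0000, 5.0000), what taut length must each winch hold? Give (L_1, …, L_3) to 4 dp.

(7.0711, 1.0000, 5.0000)

L_1: Δ = A_1−P = (-5.0000, -5.0000) → ‖Δ‖ = √50.0000 = 7.0711
L_2: Δ = A_2−P = (0.0000, 1.0000) → ‖Δ‖ = √1.0000 = 1.0000
L_3: Δ = A_3−P = (0.0000, -5.0000) → ‖Δ‖ = √25.0000 = 5.0000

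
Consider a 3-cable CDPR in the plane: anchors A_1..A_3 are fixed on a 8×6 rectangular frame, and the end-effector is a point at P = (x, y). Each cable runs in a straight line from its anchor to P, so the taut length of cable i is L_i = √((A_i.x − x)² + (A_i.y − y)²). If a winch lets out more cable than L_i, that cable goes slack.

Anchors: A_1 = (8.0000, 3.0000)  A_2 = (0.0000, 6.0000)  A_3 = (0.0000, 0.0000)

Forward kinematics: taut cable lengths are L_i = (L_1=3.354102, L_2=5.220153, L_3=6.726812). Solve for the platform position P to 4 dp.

expand ‖A_i−P‖²=L_i² and subtract eq 1 (q_i ≔ ‖A_i‖²−L_i²)
q_1 = 64.0000+9.0000−11.2500 = 61.7500
eq1−eq2 → [16.0000  -6.0000]·P = 53.0000
eq1−eq3 → [16.0000  6.0000]·P = 107.0000
2×2 solve → P = (5.0000, 4.5000)

(5.0000, 4.5000)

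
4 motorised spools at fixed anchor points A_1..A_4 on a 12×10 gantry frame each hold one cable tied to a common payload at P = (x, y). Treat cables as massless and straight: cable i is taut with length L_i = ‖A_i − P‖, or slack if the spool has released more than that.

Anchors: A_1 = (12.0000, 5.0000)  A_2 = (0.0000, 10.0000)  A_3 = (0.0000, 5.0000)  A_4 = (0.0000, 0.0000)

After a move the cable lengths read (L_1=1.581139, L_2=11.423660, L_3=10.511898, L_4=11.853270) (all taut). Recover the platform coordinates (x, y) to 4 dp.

(10.5000, 5.5000)

circle eqns → linear via eq_j − eq_1; set q_j = A_j·A_j − L_j²
q_1 = 144.0000+25.0000−2.5000 = 166.5000
24.0000·x − 10.0000·y = q_1−q_2 = 197.0000
24.0000·x + 0.0000·y = q_1−q_3 = 252.0000
24.0000·x + 10.0000·y = q_1−q_4 = 307.0000
solve first two rows → x=10.5000, y=5.5000
check cable 4: ‖A_4−P‖² = 140.5000 ≈ L_4² = 140.5000 ✓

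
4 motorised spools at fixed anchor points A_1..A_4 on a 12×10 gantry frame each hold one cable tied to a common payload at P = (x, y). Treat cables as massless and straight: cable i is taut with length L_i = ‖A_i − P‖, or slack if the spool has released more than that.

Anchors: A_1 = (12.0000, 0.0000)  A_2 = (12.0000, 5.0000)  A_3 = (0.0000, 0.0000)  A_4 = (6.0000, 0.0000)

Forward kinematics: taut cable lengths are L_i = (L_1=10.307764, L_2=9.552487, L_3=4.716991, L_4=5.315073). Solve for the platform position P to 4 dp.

each cable: (A_i−P)·(A_i−P) = L_i²; let c_i = ‖A_i‖²−L_i²
c_1 = 144.0000+0.0000−106.2500 = 37.7500
row 1: 0.0000x − 10.0000y = -40.0000  (c_2=77.7500)
row 2: 24.0000x + 0.0000y = 60.0000  (c_3=-22.2500)
row 3: 12.0000x + 0.0000y = 30.0000  (c_4=7.7500)
Cramer on rows 1–2 → x = 2.5000, y = 4.0000
check cable 4: ‖A_4−P‖² = 28.2500 ≈ L_4² = 28.2500 ✓

(2.5000, 4.0000)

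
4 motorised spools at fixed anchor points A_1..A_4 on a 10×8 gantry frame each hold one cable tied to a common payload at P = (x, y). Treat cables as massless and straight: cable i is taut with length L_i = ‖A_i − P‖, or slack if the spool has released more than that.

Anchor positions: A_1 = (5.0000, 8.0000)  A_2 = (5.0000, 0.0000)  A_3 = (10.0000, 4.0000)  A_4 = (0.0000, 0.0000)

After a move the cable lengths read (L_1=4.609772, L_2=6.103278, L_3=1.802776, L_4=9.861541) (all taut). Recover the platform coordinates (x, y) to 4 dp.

(8.5000, 5.0000)

each cable: (A_i−P)·(A_i−P) = L_i²; let q_i = ‖A_i‖²−L_i²
q_1 = 25.0000+64.0000−21.2500 = 67.7500
row 1: 0.0000x + 16.0000y = 80.0000  (q_2=-12.2500)
row 2: -10.0000x + 8.0000y = -45.0000  (q_3=112.7500)
row 3: 10.0000x + 16.0000y = 165.0000  (q_4=-97.2500)
Cramer on rows 1–2 → x = 8.5000, y = 5.0000
check cable 4: ‖A_4−P‖² = 97.2500 ≈ L_4² = 97.2500 ✓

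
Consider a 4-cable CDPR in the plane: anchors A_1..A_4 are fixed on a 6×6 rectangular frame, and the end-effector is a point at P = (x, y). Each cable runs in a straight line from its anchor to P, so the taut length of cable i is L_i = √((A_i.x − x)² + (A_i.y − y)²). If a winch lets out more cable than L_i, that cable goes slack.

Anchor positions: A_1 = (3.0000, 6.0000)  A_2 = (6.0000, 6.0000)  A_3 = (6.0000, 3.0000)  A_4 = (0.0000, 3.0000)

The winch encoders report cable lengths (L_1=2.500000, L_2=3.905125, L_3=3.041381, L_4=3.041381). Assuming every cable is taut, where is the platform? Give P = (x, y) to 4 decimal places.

(3.0000, 3.5000)

each cable: (A_i−P)·(A_i−P) = L_i²; let q_i = ‖A_i‖²−L_i²
q_1 = 9.0000+36.0000−6.2500 = 38.7500
row 1: -6.0000x + 0.0000y = -18.0000  (q_2=56.7500)
row 2: -6.0000x + 6.0000y = 3.0000  (q_3=35.7500)
row 3: 6.0000x + 6.0000y = 39.0000  (q_4=-0.2500)
Cramer on rows 1–2 → x = 3.0000, y = 3.5000
check cable 4: ‖A_4−P‖² = 9.2500 ≈ L_4² = 9.2500 ✓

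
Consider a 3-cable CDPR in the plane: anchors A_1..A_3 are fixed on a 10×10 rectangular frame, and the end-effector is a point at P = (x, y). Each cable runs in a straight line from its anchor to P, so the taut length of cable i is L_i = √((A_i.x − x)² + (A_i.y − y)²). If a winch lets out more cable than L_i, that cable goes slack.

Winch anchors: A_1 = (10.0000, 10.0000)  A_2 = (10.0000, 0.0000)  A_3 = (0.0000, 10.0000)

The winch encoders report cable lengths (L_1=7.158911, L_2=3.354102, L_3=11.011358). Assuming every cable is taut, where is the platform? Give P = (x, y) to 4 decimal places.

(8.5000, 3.0000)

circle eqns → linear via eq_j − eq_1; set c_j = A_j·A_j − L_j²
c_1 = 100.0000+100.0000−51.2500 = 148.7500
0.0000·x + 20.0000·y = c_1−c_2 = 60.0000
20.0000·x + 0.0000·y = c_1−c_3 = 170.0000
solve first two rows → x=8.5000, y=3.0000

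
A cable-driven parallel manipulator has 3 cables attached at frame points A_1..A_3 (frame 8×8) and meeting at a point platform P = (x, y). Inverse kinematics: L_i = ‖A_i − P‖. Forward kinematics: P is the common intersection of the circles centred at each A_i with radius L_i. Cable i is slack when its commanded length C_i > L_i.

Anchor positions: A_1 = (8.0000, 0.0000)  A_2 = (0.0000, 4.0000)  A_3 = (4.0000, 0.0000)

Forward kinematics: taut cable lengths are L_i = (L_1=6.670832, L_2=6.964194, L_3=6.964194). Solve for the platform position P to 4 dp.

(6.5000, 6.5000)

circle eqns → linear via eq_j − eq_1; set k_j = A_j·A_j − L_j²
k_1 = 64.0000+0.0000−44.5000 = 19.5000
16.0000·x − 8.0000·y = k_1−k_2 = 52.0000
8.0000·x + 0.0000·y = k_1−k_3 = 52.0000
solve first two rows → x=6.5000, y=6.5000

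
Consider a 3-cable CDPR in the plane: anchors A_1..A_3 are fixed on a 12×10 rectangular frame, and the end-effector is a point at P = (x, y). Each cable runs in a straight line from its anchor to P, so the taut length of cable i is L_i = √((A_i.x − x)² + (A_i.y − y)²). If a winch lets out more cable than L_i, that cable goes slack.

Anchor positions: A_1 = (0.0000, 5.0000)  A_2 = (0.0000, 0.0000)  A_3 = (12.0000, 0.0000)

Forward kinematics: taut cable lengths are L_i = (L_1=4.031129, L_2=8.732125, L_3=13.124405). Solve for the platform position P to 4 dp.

circle eqns → linear via eq_j − eq_1; set c_j = A_j·A_j − L_j²
c_1 = 0.0000+25.0000−16.2500 = 8.7500
0.0000·x + 10.0000·y = c_1−c_2 = 85.0000
-24.0000·x + 10.0000·y = c_1−c_3 = 37.0000
solve first two rows → x=2.0000, y=8.5000

(2.0000, 8.5000)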